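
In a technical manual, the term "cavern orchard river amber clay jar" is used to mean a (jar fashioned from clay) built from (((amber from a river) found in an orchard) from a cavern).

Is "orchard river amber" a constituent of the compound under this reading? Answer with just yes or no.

yes

The paraphrase groups the words so that "orchard river amber" is one unit: it corresponds to a single parenthesized sub-phrase.
The full structure is [[cavern [orchard [river amber]]] [clay jar]], in which [orchard river amber] is a constituent.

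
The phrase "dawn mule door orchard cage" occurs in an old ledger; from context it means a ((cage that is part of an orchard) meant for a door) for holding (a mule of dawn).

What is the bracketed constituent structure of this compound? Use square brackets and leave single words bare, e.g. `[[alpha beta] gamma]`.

[[dawn mule] [door [orchard cage]]]

Overall it is a kind of cage (specifically "door orchard cage"); the modifier is "dawn mule".
Inside "dawn mule": head "mule", modifier "dawn".
Inside "door orchard cage": head "cage" (specifically "orchard cage"), modifier "door".
Inside "orchard cage": head "cage", modifier "orchard".
So the structure is [[dawn mule] [door [orchard cage]]].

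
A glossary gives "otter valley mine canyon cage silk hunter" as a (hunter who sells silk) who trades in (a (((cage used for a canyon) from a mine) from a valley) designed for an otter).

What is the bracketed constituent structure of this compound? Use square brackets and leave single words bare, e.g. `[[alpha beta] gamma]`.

[[otter [valley [mine [canyon cage]]]] [silk hunter]]

At the top level: head "hunter" (specifically "silk hunter"); modifier "otter valley mine canyon cage".
Within "otter valley mine canyon cage", the head is "cage" (specifically "valley mine canyon cage") and the modifier is "otter".
Within "valley mine canyon cage", the head is "cage" (specifically "mine canyon cage") and the modifier is "valley".
Within "mine canyon cage", the head is "cage" (specifically "canyon cage") and the modifier is "mine".
Within "canyon cage", the head is "cage" and the modifier is "canyon".
Within "silk hunter", the head is "hunter" and the modifier is "silk".
Assembled: [[otter [valley [mine [canyon cage]]]] [silk hunter]].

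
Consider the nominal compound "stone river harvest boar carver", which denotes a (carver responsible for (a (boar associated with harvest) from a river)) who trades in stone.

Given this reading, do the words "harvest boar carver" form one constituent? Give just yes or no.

no

The top-level split is [stone] [river harvest boar carver]; the full structure is [stone [[river [harvest boar]] carver]].
"harvest boar carver" straddles a constituent boundary, so it is not a single unit.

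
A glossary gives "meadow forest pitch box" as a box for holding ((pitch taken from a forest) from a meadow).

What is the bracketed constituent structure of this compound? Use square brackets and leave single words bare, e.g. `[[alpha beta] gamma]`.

The outermost head in the paraphrase is "box", modified by "meadow forest pitch".
Within "meadow forest pitch", the head is "pitch" (specifically "forest pitch") and the modifier is "meadow".
Within "forest pitch", the head is "pitch" and the modifier is "forest".
So the structure is [[meadow [forest pitch]] box].

[[meadow [forest pitch]] box]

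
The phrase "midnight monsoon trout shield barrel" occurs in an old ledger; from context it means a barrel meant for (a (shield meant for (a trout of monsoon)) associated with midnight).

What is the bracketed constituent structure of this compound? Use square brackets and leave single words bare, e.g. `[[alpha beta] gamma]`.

[[midnight [[monsoon trout] shield]] barrel]

Whole compound: head "barrel", modifier "midnight monsoon trout shield".
Inside "midnight monsoon trout shield": head "shield" (specifically "monsoon trout shield"), modifier "midnight".
Inside "monsoon trout shield": head "shield", modifier "monsoon trout".
Inside "monsoon trout": head "trout", modifier "monsoon".
Putting it together: [[midnight [[monsoon trout] shield]] barrel].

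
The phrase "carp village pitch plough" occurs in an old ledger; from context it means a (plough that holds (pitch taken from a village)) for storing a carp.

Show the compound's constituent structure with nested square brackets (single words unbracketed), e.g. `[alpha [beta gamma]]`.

[carp [[village pitch] plough]]

Overall it is a kind of plough (specifically "village pitch plough"); the modifier is "carp".
"village pitch plough" → head "plough", modifier "village pitch".
"village pitch" → head "pitch", modifier "village".
So the structure is [carp [[village pitch] plough]].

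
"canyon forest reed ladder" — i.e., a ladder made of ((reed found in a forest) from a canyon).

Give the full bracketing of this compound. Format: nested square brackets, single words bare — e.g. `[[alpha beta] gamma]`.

The outermost head in the paraphrase is "ladder", modified by "canyon forest reed".
Within "canyon forest reed", the head is "reed" (specifically "forest reed") and the modifier is "canyon".
Within "forest reed", the head is "reed" and the modifier is "forest".
So the structure is [[canyon [forest reed]] ladder].

[[canyon [forest reed]] ladder]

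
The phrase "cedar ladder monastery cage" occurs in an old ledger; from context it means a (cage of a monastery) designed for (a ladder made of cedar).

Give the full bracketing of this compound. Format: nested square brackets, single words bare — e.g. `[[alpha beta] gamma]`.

[[cedar ladder] [monastery cage]]

The outermost head in the paraphrase is "cage" (specifically "monastery cage"), modified by "cedar ladder".
Inside "cedar ladder": head "ladder", modifier "cedar".
Inside "monastery cage": head "cage", modifier "monastery".
Putting it together: [[cedar ladder] [monastery cage]].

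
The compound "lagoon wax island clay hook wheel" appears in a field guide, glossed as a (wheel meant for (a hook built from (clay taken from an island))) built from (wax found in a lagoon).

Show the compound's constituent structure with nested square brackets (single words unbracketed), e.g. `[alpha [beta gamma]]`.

[[lagoon wax] [[[island clay] hook] wheel]]

Overall it is a kind of wheel (specifically "island clay hook wheel"); the modifier is "lagoon wax".
"lagoon wax" → head "wax", modifier "lagoon".
"island clay hook wheel" → head "wheel", modifier "island clay hook".
"island clay hook" → head "hook", modifier "island clay".
"island clay" → head "clay", modifier "island".
Putting it together: [[lagoon wax] [[[island clay] hook] wheel]].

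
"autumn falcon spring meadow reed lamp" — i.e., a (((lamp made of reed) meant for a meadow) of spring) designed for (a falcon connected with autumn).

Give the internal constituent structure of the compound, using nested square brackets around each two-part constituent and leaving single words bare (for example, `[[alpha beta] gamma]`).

[[autumn falcon] [spring [meadow [reed lamp]]]]

Overall it is a kind of lamp (specifically "spring meadow reed lamp"); the modifier is "autumn falcon".
"autumn falcon" → head "falcon", modifier "autumn".
"spring meadow reed lamp" → head "lamp" (specifically "meadow reed lamp"), modifier "spring".
"meadow reed lamp" → head "lamp" (specifically "reed lamp"), modifier "meadow".
"reed lamp" → head "lamp", modifier "reed".
Putting it together: [[autumn falcon] [spring [meadow [reed lamp]]]].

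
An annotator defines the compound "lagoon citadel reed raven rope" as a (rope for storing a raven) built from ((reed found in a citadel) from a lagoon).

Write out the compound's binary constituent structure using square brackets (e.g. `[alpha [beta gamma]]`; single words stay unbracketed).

The outermost head in the paraphrase is "rope" (specifically "raven rope"), modified by "lagoon citadel reed".
Inside "lagoon citadel reed": head "reed" (specifically "citadel reed"), modifier "lagoon".
Inside "citadel reed": head "reed", modifier "citadel".
Inside "raven rope": head "rope", modifier "raven".
So the structure is [[lagoon [citadel reed]] [raven rope]].

[[lagoon [citadel reed]] [raven rope]]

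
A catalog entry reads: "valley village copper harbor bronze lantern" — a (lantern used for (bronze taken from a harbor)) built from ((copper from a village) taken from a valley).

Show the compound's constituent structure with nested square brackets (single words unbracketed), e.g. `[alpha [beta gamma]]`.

Overall it is a kind of lantern (specifically "harbor bronze lantern"); the modifier is "valley village copper".
"valley village copper" → head "copper" (specifically "village copper"), modifier "valley".
"village copper" → head "copper", modifier "village".
"harbor bronze lantern" → head "lantern", modifier "harbor bronze".
"harbor bronze" → head "bronze", modifier "harbor".
So the structure is [[valley [village copper]] [[harbor bronze] lantern]].

[[valley [village copper]] [[harbor bronze] lantern]]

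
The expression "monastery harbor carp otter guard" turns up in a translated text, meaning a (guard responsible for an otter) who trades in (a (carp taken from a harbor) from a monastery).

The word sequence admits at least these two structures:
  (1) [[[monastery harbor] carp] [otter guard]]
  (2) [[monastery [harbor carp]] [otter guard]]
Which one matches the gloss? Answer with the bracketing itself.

The paraphrase's head is the "guard" part ("otter guard"); its modifier is "monastery harbor carp".
That top-level split, carried through the inner groups, gives [[monastery [harbor carp]] [otter guard]].

[[monastery [harbor carp]] [otter guard]]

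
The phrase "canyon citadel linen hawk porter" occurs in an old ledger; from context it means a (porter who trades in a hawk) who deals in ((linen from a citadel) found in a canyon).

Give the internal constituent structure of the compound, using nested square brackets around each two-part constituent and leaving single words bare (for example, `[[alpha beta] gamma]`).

[[canyon [citadel linen]] [hawk porter]]

At the top level: head "porter" (specifically "hawk porter"); modifier "canyon citadel linen".
Inside "canyon citadel linen": head "linen" (specifically "citadel linen"), modifier "canyon".
Inside "citadel linen": head "linen", modifier "citadel".
Inside "hawk porter": head "porter", modifier "hawk".
So the structure is [[canyon [citadel linen]] [hawk porter]].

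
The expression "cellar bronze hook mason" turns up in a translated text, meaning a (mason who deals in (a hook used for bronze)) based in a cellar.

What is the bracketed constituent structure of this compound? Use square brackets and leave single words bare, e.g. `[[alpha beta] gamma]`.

Whole compound: head "mason" (specifically "bronze hook mason"), modifier "cellar".
"bronze hook mason" → head "mason", modifier "bronze hook".
"bronze hook" → head "hook", modifier "bronze".
So the structure is [cellar [[bronze hook] mason]].

[cellar [[bronze hook] mason]]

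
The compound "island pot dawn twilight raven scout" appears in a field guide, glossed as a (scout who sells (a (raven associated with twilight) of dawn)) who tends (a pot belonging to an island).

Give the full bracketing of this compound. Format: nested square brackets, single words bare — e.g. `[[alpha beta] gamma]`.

[[island pot] [[dawn [twilight raven]] scout]]

At the top level: head "scout" (specifically "dawn twilight raven scout"); modifier "island pot".
Inside "island pot": head "pot", modifier "island".
Inside "dawn twilight raven scout": head "scout", modifier "dawn twilight raven".
Inside "dawn twilight raven": head "raven" (specifically "twilight raven"), modifier "dawn".
Inside "twilight raven": head "raven", modifier "twilight".
Assembled: [[island pot] [[dawn [twilight raven]] scout]].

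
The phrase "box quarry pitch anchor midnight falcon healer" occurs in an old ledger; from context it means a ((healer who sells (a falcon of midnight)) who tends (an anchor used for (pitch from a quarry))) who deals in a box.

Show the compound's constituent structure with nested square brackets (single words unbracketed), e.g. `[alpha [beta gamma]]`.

Whole compound: head "healer" (specifically "quarry pitch anchor midnight falcon healer"), modifier "box".
Inside "quarry pitch anchor midnight falcon healer": head "healer" (specifically "midnight falcon healer"), modifier "quarry pitch anchor".
Inside "quarry pitch anchor": head "anchor", modifier "quarry pitch".
Inside "quarry pitch": head "pitch", modifier "quarry".
Inside "midnight falcon healer": head "healer", modifier "midnight falcon".
Inside "midnight falcon": head "falcon", modifier "midnight".
Putting it together: [box [[[quarry pitch] anchor] [[midnight falcon] healer]]].

[box [[[quarry pitch] anchor] [[midnight falcon] healer]]]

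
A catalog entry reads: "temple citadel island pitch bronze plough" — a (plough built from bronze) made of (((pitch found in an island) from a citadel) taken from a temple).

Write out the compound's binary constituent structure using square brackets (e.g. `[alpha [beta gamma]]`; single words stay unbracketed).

[[temple [citadel [island pitch]]] [bronze plough]]

The outermost head in the paraphrase is "plough" (specifically "bronze plough"), modified by "temple citadel island pitch".
"temple citadel island pitch" → head "pitch" (specifically "citadel island pitch"), modifier "temple".
"citadel island pitch" → head "pitch" (specifically "island pitch"), modifier "citadel".
"island pitch" → head "pitch", modifier "island".
"bronze plough" → head "plough", modifier "bronze".
Assembled: [[temple [citadel [island pitch]]] [bronze plough]].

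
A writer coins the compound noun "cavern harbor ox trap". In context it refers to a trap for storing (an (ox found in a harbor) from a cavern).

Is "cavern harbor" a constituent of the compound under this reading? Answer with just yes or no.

no

The top-level split is [cavern harbor ox] [trap]; the full structure is [[cavern [harbor ox]] trap].
"cavern harbor" straddles a constituent boundary, so it is not a single unit.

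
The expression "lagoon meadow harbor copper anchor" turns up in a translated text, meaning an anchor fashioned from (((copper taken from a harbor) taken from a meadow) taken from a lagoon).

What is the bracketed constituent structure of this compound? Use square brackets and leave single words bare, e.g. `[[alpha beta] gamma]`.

[[lagoon [meadow [harbor copper]]] anchor]

Whole compound: head "anchor", modifier "lagoon meadow harbor copper".
Within "lagoon meadow harbor copper", the head is "copper" (specifically "meadow harbor copper") and the modifier is "lagoon".
Within "meadow harbor copper", the head is "copper" (specifically "harbor copper") and the modifier is "meadow".
Within "harbor copper", the head is "copper" and the modifier is "harbor".
Putting it together: [[lagoon [meadow [harbor copper]]] anchor].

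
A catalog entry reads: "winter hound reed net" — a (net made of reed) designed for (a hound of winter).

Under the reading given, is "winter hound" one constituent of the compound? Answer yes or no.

yes

The paraphrase groups the words so that "winter hound" is one unit: it corresponds to a single parenthesized sub-phrase.
The full structure is [[winter hound] [reed net]], in which [winter hound] is a constituent.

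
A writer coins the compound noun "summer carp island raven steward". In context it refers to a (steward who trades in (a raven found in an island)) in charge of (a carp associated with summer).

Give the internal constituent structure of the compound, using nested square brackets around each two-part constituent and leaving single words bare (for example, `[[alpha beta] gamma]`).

[[summer carp] [[island raven] steward]]

Whole compound: head "steward" (specifically "island raven steward"), modifier "summer carp".
"summer carp" → head "carp", modifier "summer".
"island raven steward" → head "steward", modifier "island raven".
"island raven" → head "raven", modifier "island".
Putting it together: [[summer carp] [[island raven] steward]].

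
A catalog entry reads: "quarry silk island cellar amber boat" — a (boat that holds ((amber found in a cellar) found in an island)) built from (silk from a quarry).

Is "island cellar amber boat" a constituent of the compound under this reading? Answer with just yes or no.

yes

The paraphrase groups the words so that "island cellar amber boat" is one unit: it corresponds to a single parenthesized sub-phrase.
The full structure is [[quarry silk] [[island [cellar amber]] boat]], in which [island cellar amber boat] is a constituent.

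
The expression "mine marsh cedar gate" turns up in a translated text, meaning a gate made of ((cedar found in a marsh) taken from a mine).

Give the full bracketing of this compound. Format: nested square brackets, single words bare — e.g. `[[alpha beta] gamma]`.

[[mine [marsh cedar]] gate]

Overall it is a kind of gate; the modifier is "mine marsh cedar".
Within "mine marsh cedar", the head is "cedar" (specifically "marsh cedar") and the modifier is "mine".
Within "marsh cedar", the head is "cedar" and the modifier is "marsh".
Putting it together: [[mine [marsh cedar]] gate].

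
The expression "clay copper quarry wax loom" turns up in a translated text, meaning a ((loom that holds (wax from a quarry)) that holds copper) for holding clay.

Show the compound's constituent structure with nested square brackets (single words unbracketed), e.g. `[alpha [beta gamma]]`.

Whole compound: head "loom" (specifically "copper quarry wax loom"), modifier "clay".
"copper quarry wax loom" → head "loom" (specifically "quarry wax loom"), modifier "copper".
"quarry wax loom" → head "loom", modifier "quarry wax".
"quarry wax" → head "wax", modifier "quarry".
Assembled: [clay [copper [[quarry wax] loom]]].

[clay [copper [[quarry wax] loom]]]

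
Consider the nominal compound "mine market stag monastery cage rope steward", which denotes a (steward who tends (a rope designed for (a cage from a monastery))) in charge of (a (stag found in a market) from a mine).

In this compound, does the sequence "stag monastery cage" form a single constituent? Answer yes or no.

The top-level split is [mine market stag] [monastery cage rope steward]; the full structure is [[mine [market stag]] [[[monastery cage] rope] steward]].
"stag monastery cage" straddles a constituent boundary, so it is not a single unit.

no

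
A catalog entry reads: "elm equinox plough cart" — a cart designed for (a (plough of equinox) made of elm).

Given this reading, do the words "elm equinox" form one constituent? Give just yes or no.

no

The top-level split is [elm equinox plough] [cart]; the full structure is [[elm [equinox plough]] cart].
"elm equinox" straddles a constituent boundary, so it is not a single unit.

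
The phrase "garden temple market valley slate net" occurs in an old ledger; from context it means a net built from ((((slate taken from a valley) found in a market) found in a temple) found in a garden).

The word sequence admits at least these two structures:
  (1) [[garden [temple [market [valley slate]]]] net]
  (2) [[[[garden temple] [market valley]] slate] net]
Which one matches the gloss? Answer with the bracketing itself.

[[garden [temple [market [valley slate]]]] net]

The paraphrase's head is the "net" part ("net"); its modifier is "garden temple market valley slate".
That top-level split, carried through the inner groups, gives [[garden [temple [market [valley slate]]]] net].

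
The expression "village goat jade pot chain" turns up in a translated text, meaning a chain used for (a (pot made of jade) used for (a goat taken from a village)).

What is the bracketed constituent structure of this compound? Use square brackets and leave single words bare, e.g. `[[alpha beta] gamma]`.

[[[village goat] [jade pot]] chain]

At the top level: head "chain"; modifier "village goat jade pot".
"village goat jade pot" → head "pot" (specifically "jade pot"), modifier "village goat".
"village goat" → head "goat", modifier "village".
"jade pot" → head "pot", modifier "jade".
So the structure is [[[village goat] [jade pot]] chain].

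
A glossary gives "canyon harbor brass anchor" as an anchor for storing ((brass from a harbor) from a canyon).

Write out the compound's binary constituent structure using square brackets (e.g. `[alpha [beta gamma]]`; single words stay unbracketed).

[[canyon [harbor brass]] anchor]

Whole compound: head "anchor", modifier "canyon harbor brass".
Within "canyon harbor brass", the head is "brass" (specifically "harbor brass") and the modifier is "canyon".
Within "harbor brass", the head is "brass" and the modifier is "harbor".
Putting it together: [[canyon [harbor brass]] anchor].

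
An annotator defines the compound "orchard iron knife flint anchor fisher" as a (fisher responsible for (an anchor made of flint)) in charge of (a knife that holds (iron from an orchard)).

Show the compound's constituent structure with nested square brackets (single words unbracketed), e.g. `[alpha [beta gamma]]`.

Overall it is a kind of fisher (specifically "flint anchor fisher"); the modifier is "orchard iron knife".
Within "orchard iron knife", the head is "knife" and the modifier is "orchard iron".
Within "orchard iron", the head is "iron" and the modifier is "orchard".
Within "flint anchor fisher", the head is "fisher" and the modifier is "flint anchor".
Within "flint anchor", the head is "anchor" and the modifier is "flint".
Assembled: [[[orchard iron] knife] [[flint anchor] fisher]].

[[[orchard iron] knife] [[flint anchor] fisher]]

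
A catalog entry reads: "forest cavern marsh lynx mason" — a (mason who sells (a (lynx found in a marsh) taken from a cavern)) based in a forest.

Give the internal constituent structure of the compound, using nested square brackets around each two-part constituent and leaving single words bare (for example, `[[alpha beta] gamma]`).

Overall it is a kind of mason (specifically "cavern marsh lynx mason"); the modifier is "forest".
"cavern marsh lynx mason" → head "mason", modifier "cavern marsh lynx".
"cavern marsh lynx" → head "lynx" (specifically "marsh lynx"), modifier "cavern".
"marsh lynx" → head "lynx", modifier "marsh".
So the structure is [forest [[cavern [marsh lynx]] mason]].

[forest [[cavern [marsh lynx]] mason]]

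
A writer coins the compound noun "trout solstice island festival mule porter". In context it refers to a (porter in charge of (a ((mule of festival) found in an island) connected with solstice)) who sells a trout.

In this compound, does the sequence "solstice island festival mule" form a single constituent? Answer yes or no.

yes

The paraphrase groups the words so that "solstice island festival mule" is one unit: it corresponds to a single parenthesized sub-phrase.
The full structure is [trout [[solstice [island [festival mule]]] porter]], in which [solstice island festival mule] is a constituent.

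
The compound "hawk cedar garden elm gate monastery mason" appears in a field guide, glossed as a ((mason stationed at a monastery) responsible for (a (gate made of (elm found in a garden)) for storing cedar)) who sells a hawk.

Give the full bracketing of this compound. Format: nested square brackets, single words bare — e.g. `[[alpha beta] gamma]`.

[hawk [[cedar [[garden elm] gate]] [monastery mason]]]

Whole compound: head "mason" (specifically "cedar garden elm gate monastery mason"), modifier "hawk".
Inside "cedar garden elm gate monastery mason": head "mason" (specifically "monastery mason"), modifier "cedar garden elm gate".
Inside "cedar garden elm gate": head "gate" (specifically "garden elm gate"), modifier "cedar".
Inside "garden elm gate": head "gate", modifier "garden elm".
Inside "garden elm": head "elm", modifier "garden".
Inside "monastery mason": head "mason", modifier "monastery".
Putting it together: [hawk [[cedar [[garden elm] gate]] [monastery mason]]].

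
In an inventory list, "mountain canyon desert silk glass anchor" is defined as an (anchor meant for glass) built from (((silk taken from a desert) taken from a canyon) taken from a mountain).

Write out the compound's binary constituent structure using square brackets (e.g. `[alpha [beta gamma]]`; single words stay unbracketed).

[[mountain [canyon [desert silk]]] [glass anchor]]

Whole compound: head "anchor" (specifically "glass anchor"), modifier "mountain canyon desert silk".
Inside "mountain canyon desert silk": head "silk" (specifically "canyon desert silk"), modifier "mountain".
Inside "canyon desert silk": head "silk" (specifically "desert silk"), modifier "canyon".
Inside "desert silk": head "silk", modifier "desert".
Inside "glass anchor": head "anchor", modifier "glass".
Putting it together: [[mountain [canyon [desert silk]]] [glass anchor]].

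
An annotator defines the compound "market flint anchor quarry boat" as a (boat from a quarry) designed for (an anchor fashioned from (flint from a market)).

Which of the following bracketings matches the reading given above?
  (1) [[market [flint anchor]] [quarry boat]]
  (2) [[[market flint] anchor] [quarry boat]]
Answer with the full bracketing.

The paraphrase's head is the "boat" part ("quarry boat"); its modifier is "market flint anchor".
That top-level split, carried through the inner groups, gives [[[market flint] anchor] [quarry boat]].

[[[market flint] anchor] [quarry boat]]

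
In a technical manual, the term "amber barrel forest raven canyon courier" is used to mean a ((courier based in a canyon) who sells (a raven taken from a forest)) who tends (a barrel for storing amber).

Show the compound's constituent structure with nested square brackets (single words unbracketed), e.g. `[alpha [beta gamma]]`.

At the top level: head "courier" (specifically "forest raven canyon courier"); modifier "amber barrel".
Inside "amber barrel": head "barrel", modifier "amber".
Inside "forest raven canyon courier": head "courier" (specifically "canyon courier"), modifier "forest raven".
Inside "forest raven": head "raven", modifier "forest".
Inside "canyon courier": head "courier", modifier "canyon".
So the structure is [[amber barrel] [[forest raven] [canyon courier]]].

[[amber barrel] [[forest raven] [canyon courier]]]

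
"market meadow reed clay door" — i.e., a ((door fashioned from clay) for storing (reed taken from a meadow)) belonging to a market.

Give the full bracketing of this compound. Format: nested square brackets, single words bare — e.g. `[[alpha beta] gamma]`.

[market [[meadow reed] [clay door]]]

The outermost head in the paraphrase is "door" (specifically "meadow reed clay door"), modified by "market".
Inside "meadow reed clay door": head "door" (specifically "clay door"), modifier "meadow reed".
Inside "meadow reed": head "reed", modifier "meadow".
Inside "clay door": head "door", modifier "clay".
Putting it together: [market [[meadow reed] [clay door]]].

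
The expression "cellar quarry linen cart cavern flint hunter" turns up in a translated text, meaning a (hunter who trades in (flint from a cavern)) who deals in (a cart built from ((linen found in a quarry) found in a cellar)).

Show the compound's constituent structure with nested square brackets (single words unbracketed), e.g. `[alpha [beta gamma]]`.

Overall it is a kind of hunter (specifically "cavern flint hunter"); the modifier is "cellar quarry linen cart".
Within "cellar quarry linen cart", the head is "cart" and the modifier is "cellar quarry linen".
Within "cellar quarry linen", the head is "linen" (specifically "quarry linen") and the modifier is "cellar".
Within "quarry linen", the head is "linen" and the modifier is "quarry".
Within "cavern flint hunter", the head is "hunter" and the modifier is "cavern flint".
Within "cavern flint", the head is "flint" and the modifier is "cavern".
Putting it together: [[[cellar [quarry linen]] cart] [[cavern flint] hunter]].

[[[cellar [quarry linen]] cart] [[cavern flint] hunter]]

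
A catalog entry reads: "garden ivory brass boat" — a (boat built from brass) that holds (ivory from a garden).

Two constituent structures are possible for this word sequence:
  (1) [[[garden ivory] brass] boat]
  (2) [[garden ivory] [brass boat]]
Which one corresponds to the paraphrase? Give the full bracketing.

The paraphrase's head is the "boat" part ("brass boat"); its modifier is "garden ivory".
That top-level split, carried through the inner groups, gives [[garden ivory] [brass boat]].

[[garden ivory] [brass boat]]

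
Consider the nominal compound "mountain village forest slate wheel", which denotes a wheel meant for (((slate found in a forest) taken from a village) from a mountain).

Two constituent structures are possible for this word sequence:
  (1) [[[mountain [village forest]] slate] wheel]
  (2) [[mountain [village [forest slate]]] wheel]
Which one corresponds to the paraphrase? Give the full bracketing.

The paraphrase's head is the "wheel" part ("wheel"); its modifier is "mountain village forest slate".
That top-level split, carried through the inner groups, gives [[mountain [village [forest slate]]] wheel].

[[mountain [village [forest slate]]] wheel]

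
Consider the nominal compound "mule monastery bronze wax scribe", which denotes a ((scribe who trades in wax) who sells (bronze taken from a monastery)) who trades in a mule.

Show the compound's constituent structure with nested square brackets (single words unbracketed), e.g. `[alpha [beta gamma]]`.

[mule [[monastery bronze] [wax scribe]]]

The outermost head in the paraphrase is "scribe" (specifically "monastery bronze wax scribe"), modified by "mule".
Inside "monastery bronze wax scribe": head "scribe" (specifically "wax scribe"), modifier "monastery bronze".
Inside "monastery bronze": head "bronze", modifier "monastery".
Inside "wax scribe": head "scribe", modifier "wax".
Assembled: [mule [[monastery bronze] [wax scribe]]].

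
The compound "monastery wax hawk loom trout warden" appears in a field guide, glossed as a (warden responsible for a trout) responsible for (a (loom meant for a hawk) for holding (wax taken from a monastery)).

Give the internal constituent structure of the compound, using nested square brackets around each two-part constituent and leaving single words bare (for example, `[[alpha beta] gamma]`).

The outermost head in the paraphrase is "warden" (specifically "trout warden"), modified by "monastery wax hawk loom".
"monastery wax hawk loom" → head "loom" (specifically "hawk loom"), modifier "monastery wax".
"monastery wax" → head "wax", modifier "monastery".
"hawk loom" → head "loom", modifier "hawk".
"trout warden" → head "warden", modifier "trout".
Assembled: [[[monastery wax] [hawk loom]] [trout warden]].

[[[monastery wax] [hawk loom]] [trout warden]]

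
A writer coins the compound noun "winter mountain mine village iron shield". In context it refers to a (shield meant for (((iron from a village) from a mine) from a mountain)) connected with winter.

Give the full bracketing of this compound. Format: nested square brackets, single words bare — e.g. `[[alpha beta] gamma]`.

[winter [[mountain [mine [village iron]]] shield]]

Whole compound: head "shield" (specifically "mountain mine village iron shield"), modifier "winter".
Within "mountain mine village iron shield", the head is "shield" and the modifier is "mountain mine village iron".
Within "mountain mine village iron", the head is "iron" (specifically "mine village iron") and the modifier is "mountain".
Within "mine village iron", the head is "iron" (specifically "village iron") and the modifier is "mine".
Within "village iron", the head is "iron" and the modifier is "village".
Putting it together: [winter [[mountain [mine [village iron]]] shield]].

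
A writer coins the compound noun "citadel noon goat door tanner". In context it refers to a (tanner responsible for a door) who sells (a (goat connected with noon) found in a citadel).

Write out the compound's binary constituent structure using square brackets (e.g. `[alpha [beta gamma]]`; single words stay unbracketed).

[[citadel [noon goat]] [door tanner]]

Overall it is a kind of tanner (specifically "door tanner"); the modifier is "citadel noon goat".
Inside "citadel noon goat": head "goat" (specifically "noon goat"), modifier "citadel".
Inside "noon goat": head "goat", modifier "noon".
Inside "door tanner": head "tanner", modifier "door".
Putting it together: [[citadel [noon goat]] [door tanner]].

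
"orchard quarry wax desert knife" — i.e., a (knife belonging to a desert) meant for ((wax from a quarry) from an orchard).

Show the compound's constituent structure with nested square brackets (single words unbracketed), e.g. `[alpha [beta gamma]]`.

[[orchard [quarry wax]] [desert knife]]

At the top level: head "knife" (specifically "desert knife"); modifier "orchard quarry wax".
Within "orchard quarry wax", the head is "wax" (specifically "quarry wax") and the modifier is "orchard".
Within "quarry wax", the head is "wax" and the modifier is "quarry".
Within "desert knife", the head is "knife" and the modifier is "desert".
Assembled: [[orchard [quarry wax]] [desert knife]].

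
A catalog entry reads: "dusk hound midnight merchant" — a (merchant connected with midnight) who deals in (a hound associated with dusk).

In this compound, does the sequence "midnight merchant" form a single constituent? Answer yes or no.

The paraphrase groups the words so that "midnight merchant" is one unit: it corresponds to a single parenthesized sub-phrase.
The full structure is [[dusk hound] [midnight merchant]], in which [midnight merchant] is a constituent.

yes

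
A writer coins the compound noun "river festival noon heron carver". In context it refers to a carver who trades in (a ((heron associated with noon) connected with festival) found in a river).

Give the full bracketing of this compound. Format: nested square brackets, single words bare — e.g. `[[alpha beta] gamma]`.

[[river [festival [noon heron]]] carver]

The outermost head in the paraphrase is "carver", modified by "river festival noon heron".
Within "river festival noon heron", the head is "heron" (specifically "festival noon heron") and the modifier is "river".
Within "festival noon heron", the head is "heron" (specifically "noon heron") and the modifier is "festival".
Within "noon heron", the head is "heron" and the modifier is "noon".
Assembled: [[river [festival [noon heron]]] carver].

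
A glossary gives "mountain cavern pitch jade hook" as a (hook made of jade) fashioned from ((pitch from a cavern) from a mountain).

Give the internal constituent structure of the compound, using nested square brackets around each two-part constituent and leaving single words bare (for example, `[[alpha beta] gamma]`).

[[mountain [cavern pitch]] [jade hook]]

The outermost head in the paraphrase is "hook" (specifically "jade hook"), modified by "mountain cavern pitch".
"mountain cavern pitch" → head "pitch" (specifically "cavern pitch"), modifier "mountain".
"cavern pitch" → head "pitch", modifier "cavern".
"jade hook" → head "hook", modifier "jade".
Putting it together: [[mountain [cavern pitch]] [jade hook]].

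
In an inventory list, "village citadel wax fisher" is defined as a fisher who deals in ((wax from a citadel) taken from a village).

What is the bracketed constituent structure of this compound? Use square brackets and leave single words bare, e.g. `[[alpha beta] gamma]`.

[[village [citadel wax]] fisher]

The outermost head in the paraphrase is "fisher", modified by "village citadel wax".
"village citadel wax" → head "wax" (specifically "citadel wax"), modifier "village".
"citadel wax" → head "wax", modifier "citadel".
Putting it together: [[village [citadel wax]] fisher].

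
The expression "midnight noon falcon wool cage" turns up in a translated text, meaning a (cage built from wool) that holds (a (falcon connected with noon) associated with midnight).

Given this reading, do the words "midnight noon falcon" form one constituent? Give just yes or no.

yes

The paraphrase groups the words so that "midnight noon falcon" is one unit: it corresponds to a single parenthesized sub-phrase.
The full structure is [[midnight [noon falcon]] [wool cage]], in which [midnight noon falcon] is a constituent.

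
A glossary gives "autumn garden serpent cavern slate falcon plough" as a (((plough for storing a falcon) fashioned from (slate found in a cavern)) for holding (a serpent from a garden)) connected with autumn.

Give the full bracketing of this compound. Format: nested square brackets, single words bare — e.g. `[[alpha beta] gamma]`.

Overall it is a kind of plough (specifically "garden serpent cavern slate falcon plough"); the modifier is "autumn".
Within "garden serpent cavern slate falcon plough", the head is "plough" (specifically "cavern slate falcon plough") and the modifier is "garden serpent".
Within "garden serpent", the head is "serpent" and the modifier is "garden".
Within "cavern slate falcon plough", the head is "plough" (specifically "falcon plough") and the modifier is "cavern slate".
Within "cavern slate", the head is "slate" and the modifier is "cavern".
Within "falcon plough", the head is "plough" and the modifier is "falcon".
Assembled: [autumn [[garden serpent] [[cavern slate] [falcon plough]]]].

[autumn [[garden serpent] [[cavern slate] [falcon plough]]]]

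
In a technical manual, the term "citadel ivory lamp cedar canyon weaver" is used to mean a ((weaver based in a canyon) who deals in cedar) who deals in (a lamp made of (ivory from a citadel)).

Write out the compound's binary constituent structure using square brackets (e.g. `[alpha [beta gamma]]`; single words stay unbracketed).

The outermost head in the paraphrase is "weaver" (specifically "cedar canyon weaver"), modified by "citadel ivory lamp".
"citadel ivory lamp" → head "lamp", modifier "citadel ivory".
"citadel ivory" → head "ivory", modifier "citadel".
"cedar canyon weaver" → head "weaver" (specifically "canyon weaver"), modifier "cedar".
"canyon weaver" → head "weaver", modifier "canyon".
Putting it together: [[[citadel ivory] lamp] [cedar [canyon weaver]]].

[[[citadel ivory] lamp] [cedar [canyon weaver]]]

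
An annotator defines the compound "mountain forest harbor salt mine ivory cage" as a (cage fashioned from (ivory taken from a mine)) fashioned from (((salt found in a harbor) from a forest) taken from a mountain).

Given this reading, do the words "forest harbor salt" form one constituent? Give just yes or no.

yes

The paraphrase groups the words so that "forest harbor salt" is one unit: it corresponds to a single parenthesized sub-phrase.
The full structure is [[mountain [forest [harbor salt]]] [[mine ivory] cage]], in which [forest harbor salt] is a constituent.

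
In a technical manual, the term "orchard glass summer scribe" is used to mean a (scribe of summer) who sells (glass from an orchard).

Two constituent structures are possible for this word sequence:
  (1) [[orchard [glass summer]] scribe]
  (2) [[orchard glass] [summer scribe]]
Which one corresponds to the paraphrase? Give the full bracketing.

[[orchard glass] [summer scribe]]

The paraphrase's head is the "scribe" part ("summer scribe"); its modifier is "orchard glass".
That top-level split, carried through the inner groups, gives [[orchard glass] [summer scribe]].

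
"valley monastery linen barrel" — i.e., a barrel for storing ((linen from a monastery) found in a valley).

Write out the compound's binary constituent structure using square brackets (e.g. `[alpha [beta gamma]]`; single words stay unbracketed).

Overall it is a kind of barrel; the modifier is "valley monastery linen".
Inside "valley monastery linen": head "linen" (specifically "monastery linen"), modifier "valley".
Inside "monastery linen": head "linen", modifier "monastery".
So the structure is [[valley [monastery linen]] barrel].

[[valley [monastery linen]] barrel]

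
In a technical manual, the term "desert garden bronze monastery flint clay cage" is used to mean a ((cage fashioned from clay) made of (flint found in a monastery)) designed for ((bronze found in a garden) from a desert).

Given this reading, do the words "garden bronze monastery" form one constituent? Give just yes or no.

The top-level split is [desert garden bronze] [monastery flint clay cage]; the full structure is [[desert [garden bronze]] [[monastery flint] [clay cage]]].
"garden bronze monastery" straddles a constituent boundary, so it is not a single unit.

no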